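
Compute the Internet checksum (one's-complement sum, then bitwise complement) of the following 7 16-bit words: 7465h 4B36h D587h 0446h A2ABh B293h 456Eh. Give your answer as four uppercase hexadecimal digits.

One's-complement addition (fold any carry out of bit 15 back into bit 0):
  0x7465 + 0x4B36 = 0x0BF9B
  0xBF9B + 0xD587 = 0x19522 → wrap carry → 0x9523
  0x9523 + 0x0446 = 0x09969
  0x9969 + 0xA2AB = 0x13C14 → wrap carry → 0x3C15
  0x3C15 + 0xB293 = 0x0EEA8
  0xEEA8 + 0x456E = 0x13416 → wrap carry → 0x3417
One's-complement sum = 0x3417.
Checksum = ~0x3417 & 0xFFFF = 0xCBE8.

CBE8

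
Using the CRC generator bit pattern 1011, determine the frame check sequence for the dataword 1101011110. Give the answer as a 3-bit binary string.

Append 3 zeros: 1101011110000. Divide by 1011 (XOR where the leading bit is 1):
  pos 0: 1101 XOR 1011 = 0110
  pos 1: 1100 XOR 1011 = 0111
  pos 2: 1111 XOR 1011 = 0100
  pos 3: 1001 XOR 1011 = 0010
  pos 5: 1011 XOR 1011 = 0000
Remainder (last 3 bits) = 000. This is the CRC / FCS.

000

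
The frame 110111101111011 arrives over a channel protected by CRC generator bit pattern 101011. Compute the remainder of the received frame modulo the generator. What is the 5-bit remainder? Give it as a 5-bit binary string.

Modulo-2 division of 110111101111011 by 101011:
  pos 0: 110111 XOR 101011 = 011100
  pos 1: 111001 XOR 101011 = 010010
  pos 2: 100100 XOR 101011 = 001111
  pos 4: 111111 XOR 101011 = 010100
  pos 5: 101001 XOR 101011 = 000010
  pos 9: 101011 XOR 101011 = 000000
Remainder = 00000 (zero — the frame passes the CRC check).

00000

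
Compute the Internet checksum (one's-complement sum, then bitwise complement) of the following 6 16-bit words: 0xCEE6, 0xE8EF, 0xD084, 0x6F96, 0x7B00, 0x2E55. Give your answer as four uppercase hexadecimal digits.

One's-complement addition (fold any carry out of bit 15 back into bit 0):
  0xCEE6 + 0xE8EF = 0x1B7D5 → wrap carry → 0xB7D6
  0xB7D6 + 0xD084 = 0x1885A → wrap carry → 0x885B
  0x885B + 0x6F96 = 0x0F7F1
  0xF7F1 + 0x7B00 = 0x172F1 → wrap carry → 0x72F2
  0x72F2 + 0x2E55 = 0x0A147
One's-complement sum = 0xA147.
Checksum = ~0xA147 & 0xFFFF = 0x5EB8.

5EB8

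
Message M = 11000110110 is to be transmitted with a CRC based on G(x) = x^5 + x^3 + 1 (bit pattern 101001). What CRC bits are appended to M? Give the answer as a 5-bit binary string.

Append 5 zeros: 1100011011000000. Divide by 101001 (XOR where the leading bit is 1):
  pos 0: 110001 XOR 101001 = 011000
  pos 1: 110001 XOR 101001 = 011000
  pos 2: 110000 XOR 101001 = 011001
  pos 3: 110011 XOR 101001 = 011010
  pos 4: 110101 XOR 101001 = 011100
  pos 5: 111000 XOR 101001 = 010001
  pos 6: 100010 XOR 101001 = 001011
  pos 8: 101100 XOR 101001 = 000101
Remainder (last 5 bits) = 10100. This is the CRC / FCS.

10100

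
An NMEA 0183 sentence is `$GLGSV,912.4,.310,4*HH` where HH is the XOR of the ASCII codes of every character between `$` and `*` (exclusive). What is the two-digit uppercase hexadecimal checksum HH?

6D

XOR the ASCII codes of the payload characters:
  'G' = 0x47 → acc = 0x47
  'L' = 0x4C → acc = 0x0B
  'G' = 0x47 → acc = 0x4C
  'S' = 0x53 → acc = 0x1F
  'V' = 0x56 → acc = 0x49
  ',' = 0x2C → acc = 0x65
  '9' = 0x39 → acc = 0x5C
  '1' = 0x31 → acc = 0x6D
  '2' = 0x32 → acc = 0x5F
  '.' = 0x2E → acc = 0x71
  '4' = 0x34 → acc = 0x45
  ',' = 0x2C → acc = 0x69
  '.' = 0x2E → acc = 0x47
  '3' = 0x33 → acc = 0x74
  '1' = 0x31 → acc = 0x45
  '0' = 0x30 → acc = 0x75
  ',' = 0x2C → acc = 0x59
  '4' = 0x34 → acc = 0x6D
Checksum = 0x6D.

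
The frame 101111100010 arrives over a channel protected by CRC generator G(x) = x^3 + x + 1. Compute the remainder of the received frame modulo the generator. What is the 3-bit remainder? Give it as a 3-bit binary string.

Modulo-2 division of 101111100010 by 1011:
  pos 0: 1011 XOR 1011 = 0000
  pos 4: 1110 XOR 1011 = 0101
  pos 5: 1010 XOR 1011 = 0001
  pos 8: 1010 XOR 1011 = 0001
Remainder = 001 (nonzero — an error is detected).

001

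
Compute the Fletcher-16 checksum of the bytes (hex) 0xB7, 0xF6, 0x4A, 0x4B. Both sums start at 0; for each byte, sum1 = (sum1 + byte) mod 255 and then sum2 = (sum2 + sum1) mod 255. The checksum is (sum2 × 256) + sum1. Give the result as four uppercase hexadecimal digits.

A344

Running sums (mod 255):
  after byte 0 (0xB7): sum1=183, sum2=183
  after byte 1 (0xF6): sum1=174, sum2=102
  after byte 2 (0x4A): sum1=248, sum2=95
  after byte 3 (0x4B): sum1=68, sum2=163
Checksum = sum2·256 + sum1 = 163·256 + 68 = 41796 = 0xA344.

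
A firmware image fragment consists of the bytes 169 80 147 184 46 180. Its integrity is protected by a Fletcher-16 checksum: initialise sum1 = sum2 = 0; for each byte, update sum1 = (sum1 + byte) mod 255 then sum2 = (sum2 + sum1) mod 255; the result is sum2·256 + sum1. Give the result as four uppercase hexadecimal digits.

Running sums (mod 255):
  after byte 0 (169): sum1=169, sum2=169
  after byte 1 (80): sum1=249, sum2=163
  after byte 2 (147): sum1=141, sum2=49
  after byte 3 (184): sum1=70, sum2=119
  after byte 4 (46): sum1=116, sum2=235
  after byte 5 (180): sum1=41, sum2=21
Checksum = sum2·256 + sum1 = 21·256 + 41 = 5417 = 0x1529.

1529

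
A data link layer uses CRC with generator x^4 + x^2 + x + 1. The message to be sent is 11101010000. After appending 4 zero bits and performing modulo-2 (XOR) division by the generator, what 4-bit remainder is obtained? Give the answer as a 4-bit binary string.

1110

Append 4 zeros: 111010100000000. Divide by 10111 (XOR where the leading bit is 1):
  pos 0: 11101 XOR 10111 = 01010
  pos 1: 10100 XOR 10111 = 00011
  pos 4: 11100 XOR 10111 = 01011
  pos 5: 10110 XOR 10111 = 00001
  pos 9: 10000 XOR 10111 = 00111
Remainder (last 4 bits) = 1110. This is the CRC / FCS.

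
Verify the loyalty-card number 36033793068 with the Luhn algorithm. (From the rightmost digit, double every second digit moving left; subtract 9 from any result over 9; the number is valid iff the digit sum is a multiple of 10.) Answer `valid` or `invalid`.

invalid

From the right, keep odd positions and double even positions (subtract 9 from any doubled value over 9):
  doubled (positions 2,4,...): 3 6 5 6 3 → sum 23
  kept (positions 1,3,...): 8 0 9 3 0 3 → sum 23
Total = 46.
46 mod 10 = 6, so the number is invalid.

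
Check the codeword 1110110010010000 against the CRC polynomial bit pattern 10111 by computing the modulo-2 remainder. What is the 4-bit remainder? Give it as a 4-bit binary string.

0001

Modulo-2 division of 1110110010010000 by 10111:
  pos 0: 11101 XOR 10111 = 01010
  pos 1: 10101 XOR 10111 = 00010
  pos 4: 10001 XOR 10111 = 00110
  pos 6: 11000 XOR 10111 = 01111
  pos 7: 11111 XOR 10111 = 01000
  pos 8: 10000 XOR 10111 = 00111
  pos 10: 11100 XOR 10111 = 01011
  pos 11: 10110 XOR 10111 = 00001
Remainder = 0001 (nonzero — an error is detected).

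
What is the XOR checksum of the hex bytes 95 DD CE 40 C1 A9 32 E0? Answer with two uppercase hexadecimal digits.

XOR the bytes together:
  start with 0x95
  0x95 ⊕ 0xDD = 0x48
  0x48 ⊕ 0xCE = 0x86
  0x86 ⊕ 0x40 = 0xC6
  0xC6 ⊕ 0xC1 = 0x07
  0x07 ⊕ 0xA9 = 0xAE
  0xAE ⊕ 0x32 = 0x9C
  0x9C ⊕ 0xE0 = 0x7C

7C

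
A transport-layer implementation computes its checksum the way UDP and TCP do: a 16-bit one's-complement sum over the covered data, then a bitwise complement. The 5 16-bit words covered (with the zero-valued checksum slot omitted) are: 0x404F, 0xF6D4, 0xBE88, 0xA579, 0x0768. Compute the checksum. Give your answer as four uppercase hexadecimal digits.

5D71

One's-complement addition (fold any carry out of bit 15 back into bit 0):
  0x404F + 0xF6D4 = 0x13723 → wrap carry → 0x3724
  0x3724 + 0xBE88 = 0x0F5AC
  0xF5AC + 0xA579 = 0x19B25 → wrap carry → 0x9B26
  0x9B26 + 0x0768 = 0x0A28E
One's-complement sum = 0xA28E.
Checksum = ~0xA28E & 0xFFFF = 0x5D71.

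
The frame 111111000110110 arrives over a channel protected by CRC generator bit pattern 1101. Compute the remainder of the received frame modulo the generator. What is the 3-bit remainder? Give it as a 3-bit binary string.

000

Modulo-2 division of 111111000110110 by 1101:
  pos 0: 1111 XOR 1101 = 0010
  pos 2: 1011 XOR 1101 = 0110
  pos 3: 1100 XOR 1101 = 0001
  pos 6: 1001 XOR 1101 = 0100
  pos 7: 1001 XOR 1101 = 0100
  pos 8: 1000 XOR 1101 = 0101
  pos 9: 1011 XOR 1101 = 0110
  pos 10: 1101 XOR 1101 = 0000
Remainder = 000 (zero — the frame passes the CRC check).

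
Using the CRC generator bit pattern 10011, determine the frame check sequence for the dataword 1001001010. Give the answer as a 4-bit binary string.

Append 4 zeros: 10010010100000. Divide by 10011 (XOR where the leading bit is 1):
  pos 0: 10010 XOR 10011 = 00001
  pos 4: 10101 XOR 10011 = 00110
  pos 6: 11000 XOR 10011 = 01011
  pos 7: 10110 XOR 10011 = 00101
  pos 9: 10100 XOR 10011 = 00111
Remainder (last 4 bits) = 0111. This is the CRC / FCS.

0111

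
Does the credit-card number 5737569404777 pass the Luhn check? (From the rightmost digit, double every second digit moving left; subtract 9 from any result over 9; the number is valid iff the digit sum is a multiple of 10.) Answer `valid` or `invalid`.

From the right, keep odd positions and double even positions (subtract 9 from any doubled value over 9):
  doubled (positions 2,4,...): 5 8 8 3 5 5 → sum 34
  kept (positions 1,3,...): 7 7 0 9 5 3 5 → sum 36
Total = 70.
70 mod 10 = 0, so the number is valid.

valid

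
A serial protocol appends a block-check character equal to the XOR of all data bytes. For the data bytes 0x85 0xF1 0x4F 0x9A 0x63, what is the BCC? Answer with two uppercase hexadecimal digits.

XOR the bytes together:
  start with 0x85
  0x85 ⊕ 0xF1 = 0x74
  0x74 ⊕ 0x4F = 0x3B
  0x3B ⊕ 0x9A = 0xA1
  0xA1 ⊕ 0x63 = 0xC2

C2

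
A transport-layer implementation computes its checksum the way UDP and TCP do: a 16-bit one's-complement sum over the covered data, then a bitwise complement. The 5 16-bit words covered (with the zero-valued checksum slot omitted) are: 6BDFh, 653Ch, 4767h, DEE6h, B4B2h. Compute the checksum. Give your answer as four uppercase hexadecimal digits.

53E3

One's-complement addition (fold any carry out of bit 15 back into bit 0):
  0x6BDF + 0x653C = 0x0D11B
  0xD11B + 0x4767 = 0x11882 → wrap carry → 0x1883
  0x1883 + 0xDEE6 = 0x0F769
  0xF769 + 0xB4B2 = 0x1AC1B → wrap carry → 0xAC1C
One's-complement sum = 0xAC1C.
Checksum = ~0xAC1C & 0xFFFF = 0x53E3.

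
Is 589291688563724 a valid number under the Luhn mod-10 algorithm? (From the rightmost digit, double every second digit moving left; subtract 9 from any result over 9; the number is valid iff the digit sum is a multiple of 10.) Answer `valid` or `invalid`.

invalid

From the right, keep odd positions and double even positions (subtract 9 from any doubled value over 9):
  doubled (positions 2,4,...): 4 6 1 7 2 4 7 → sum 31
  kept (positions 1,3,...): 4 7 6 8 6 9 9 5 → sum 54
Total = 85.
85 mod 10 = 5, so the number is invalid.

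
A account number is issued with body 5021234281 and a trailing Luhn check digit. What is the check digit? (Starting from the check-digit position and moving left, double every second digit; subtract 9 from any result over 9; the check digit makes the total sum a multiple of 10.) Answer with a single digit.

5

Partial digits right→left: 1 8 2 4 3 2 1 2 0 5
Double every second digit counting from the check-digit position (so the 1st, 3rd, 5th, ... of the partial from the right).
  doubled (with −9 where >9): 2 4 6 2 0 → sum 14
  kept as-is: 8 4 2 2 5 → sum 21
Total = 14 + 21 = 35.
Check digit = (10 − (35 mod 10)) mod 10 = 5.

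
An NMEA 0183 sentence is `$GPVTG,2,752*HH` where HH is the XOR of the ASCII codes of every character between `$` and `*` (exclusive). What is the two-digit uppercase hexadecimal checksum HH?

50

XOR the ASCII codes of the payload characters:
  'G' = 0x47 → acc = 0x47
  'P' = 0x50 → acc = 0x17
  'V' = 0x56 → acc = 0x41
  'T' = 0x54 → acc = 0x15
  'G' = 0x47 → acc = 0x52
  ',' = 0x2C → acc = 0x7E
  '2' = 0x32 → acc = 0x4C
  ',' = 0x2C → acc = 0x60
  '7' = 0x37 → acc = 0x57
  '5' = 0x35 → acc = 0x62
  '2' = 0x32 → acc = 0x50
Checksum = 0x50.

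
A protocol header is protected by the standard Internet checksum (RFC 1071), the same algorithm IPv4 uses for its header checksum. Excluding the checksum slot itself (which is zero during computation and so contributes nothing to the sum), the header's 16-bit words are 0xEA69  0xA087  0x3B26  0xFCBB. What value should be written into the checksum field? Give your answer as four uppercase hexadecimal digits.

3D2C

One's-complement addition (fold any carry out of bit 15 back into bit 0):
  0xEA69 + 0xA087 = 0x18AF0 → wrap carry → 0x8AF1
  0x8AF1 + 0x3B26 = 0x0C617
  0xC617 + 0xFCBB = 0x1C2D2 → wrap carry → 0xC2D3
One's-complement sum = 0xC2D3.
Checksum = ~0xC2D3 & 0xFFFF = 0x3D2C.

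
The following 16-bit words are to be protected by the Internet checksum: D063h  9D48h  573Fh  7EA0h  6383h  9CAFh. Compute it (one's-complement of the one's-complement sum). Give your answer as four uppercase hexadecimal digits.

One's-complement addition (fold any carry out of bit 15 back into bit 0):
  0xD063 + 0x9D48 = 0x16DAB → wrap carry → 0x6DAC
  0x6DAC + 0x573F = 0x0C4EB
  0xC4EB + 0x7EA0 = 0x1438B → wrap carry → 0x438C
  0x438C + 0x6383 = 0x0A70F
  0xA70F + 0x9CAF = 0x143BE → wrap carry → 0x43BF
One's-complement sum = 0x43BF.
Checksum = ~0x43BF & 0xFFFF = 0xBC40.

BC40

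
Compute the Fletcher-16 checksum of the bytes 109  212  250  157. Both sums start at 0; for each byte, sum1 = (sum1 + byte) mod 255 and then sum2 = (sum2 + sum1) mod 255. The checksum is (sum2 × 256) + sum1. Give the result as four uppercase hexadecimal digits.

C7DA

Running sums (mod 255):
  after byte 0 (109): sum1=109, sum2=109
  after byte 1 (212): sum1=66, sum2=175
  after byte 2 (250): sum1=61, sum2=236
  after byte 3 (157): sum1=218, sum2=199
Checksum = sum2·256 + sum1 = 199·256 + 218 = 51162 = 0xC7DA.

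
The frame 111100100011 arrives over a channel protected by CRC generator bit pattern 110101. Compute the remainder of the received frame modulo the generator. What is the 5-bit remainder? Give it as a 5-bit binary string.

10000

Modulo-2 division of 111100100011 by 110101:
  pos 0: 111100 XOR 110101 = 001001
  pos 2: 100110 XOR 110101 = 010011
  pos 3: 100110 XOR 110101 = 010011
  pos 4: 100110 XOR 110101 = 010011
  pos 5: 100111 XOR 110101 = 010010
  pos 6: 100101 XOR 110101 = 010000
Remainder = 10000 (nonzero — an error is detected).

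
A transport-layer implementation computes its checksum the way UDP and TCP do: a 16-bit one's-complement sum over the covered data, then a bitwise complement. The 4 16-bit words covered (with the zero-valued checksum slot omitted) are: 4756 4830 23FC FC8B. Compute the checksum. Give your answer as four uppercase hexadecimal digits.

4FF1

One's-complement addition (fold any carry out of bit 15 back into bit 0):
  0x4756 + 0x4830 = 0x08F86
  0x8F86 + 0x23FC = 0x0B382
  0xB382 + 0xFC8B = 0x1B00D → wrap carry → 0xB00E
One's-complement sum = 0xB00E.
Checksum = ~0xB00E & 0xFFFF = 0x4FF1.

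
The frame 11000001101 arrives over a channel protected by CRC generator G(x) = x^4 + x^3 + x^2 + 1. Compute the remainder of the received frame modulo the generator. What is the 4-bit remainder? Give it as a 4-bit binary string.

0001

Modulo-2 division of 11000001101 by 11101:
  pos 0: 11000 XOR 11101 = 00101
  pos 2: 10100 XOR 11101 = 01001
  pos 3: 10011 XOR 11101 = 01110
  pos 4: 11101 XOR 11101 = 00000
Remainder = 0001 (nonzero — an error is detected).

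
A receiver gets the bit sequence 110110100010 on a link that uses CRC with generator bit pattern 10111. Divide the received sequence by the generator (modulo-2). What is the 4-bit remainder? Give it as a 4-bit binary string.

Modulo-2 division of 110110100010 by 10111:
  pos 0: 11011 XOR 10111 = 01100
  pos 1: 11000 XOR 10111 = 01111
  pos 2: 11111 XOR 10111 = 01000
  pos 3: 10000 XOR 10111 = 00111
  pos 5: 11100 XOR 10111 = 01011
  pos 6: 10111 XOR 10111 = 00000
Remainder = 0000 (zero — the frame passes the CRC check).

0000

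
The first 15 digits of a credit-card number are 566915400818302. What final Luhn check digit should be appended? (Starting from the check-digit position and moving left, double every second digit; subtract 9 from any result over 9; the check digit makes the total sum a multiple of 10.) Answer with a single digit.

8

Partial digits right→left: 2 0 3 8 1 8 0 0 4 5 1 9 6 6 5
Double every second digit counting from the check-digit position (so the 1st, 3rd, 5th, ... of the partial from the right).
  doubled (with −9 where >9): 4 6 2 0 8 2 3 1 → sum 26
  kept as-is: 0 8 8 0 5 9 6 → sum 36
Total = 26 + 36 = 62.
Check digit = (10 − (62 mod 10)) mod 10 = 8.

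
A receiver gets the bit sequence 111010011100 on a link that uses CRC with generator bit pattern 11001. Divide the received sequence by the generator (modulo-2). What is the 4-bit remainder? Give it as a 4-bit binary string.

0000

Modulo-2 division of 111010011100 by 11001:
  pos 0: 11101 XOR 11001 = 00100
  pos 2: 10000 XOR 11001 = 01001
  pos 3: 10011 XOR 11001 = 01010
  pos 4: 10101 XOR 11001 = 01100
  pos 5: 11001 XOR 11001 = 00000
Remainder = 0000 (zero — the frame passes the CRC check).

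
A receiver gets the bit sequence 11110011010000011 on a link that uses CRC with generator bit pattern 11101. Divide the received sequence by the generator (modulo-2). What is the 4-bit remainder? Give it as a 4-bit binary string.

0111

Modulo-2 division of 11110011010000011 by 11101:
  pos 0: 11110 XOR 11101 = 00011
  pos 3: 11011 XOR 11101 = 00110
  pos 5: 11001 XOR 11101 = 00100
  pos 7: 10000 XOR 11101 = 01101
  pos 8: 11010 XOR 11101 = 00111
  pos 10: 11100 XOR 11101 = 00001
Remainder = 0111 (nonzero — an error is detected).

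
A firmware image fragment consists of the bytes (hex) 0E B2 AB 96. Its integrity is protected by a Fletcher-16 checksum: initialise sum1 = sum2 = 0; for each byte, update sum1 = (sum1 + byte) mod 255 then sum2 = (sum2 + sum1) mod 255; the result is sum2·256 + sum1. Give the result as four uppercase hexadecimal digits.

Running sums (mod 255):
  after byte 0 (0E): sum1=14, sum2=14
  after byte 1 (B2): sum1=192, sum2=206
  after byte 2 (AB): sum1=108, sum2=59
  after byte 3 (96): sum1=3, sum2=62
Checksum = sum2·256 + sum1 = 62·256 + 3 = 15875 = 0x3E03.

3E03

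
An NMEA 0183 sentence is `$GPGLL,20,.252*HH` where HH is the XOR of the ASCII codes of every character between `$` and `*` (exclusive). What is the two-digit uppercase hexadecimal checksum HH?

XOR the ASCII codes of the payload characters:
  'G' = 0x47 → acc = 0x47
  'P' = 0x50 → acc = 0x17
  'G' = 0x47 → acc = 0x50
  'L' = 0x4C → acc = 0x1C
  'L' = 0x4C → acc = 0x50
  ',' = 0x2C → acc = 0x7C
  '2' = 0x32 → acc = 0x4E
  '0' = 0x30 → acc = 0x7E
  ',' = 0x2C → acc = 0x52
  '.' = 0x2E → acc = 0x7C
  '2' = 0x32 → acc = 0x4E
  '5' = 0x35 → acc = 0x7B
  '2' = 0x32 → acc = 0x49
Checksum = 0x49.

49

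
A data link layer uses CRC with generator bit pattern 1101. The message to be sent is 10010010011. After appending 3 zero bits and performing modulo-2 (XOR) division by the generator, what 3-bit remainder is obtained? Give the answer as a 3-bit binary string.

000

Append 3 zeros: 10010010011000. Divide by 1101 (XOR where the leading bit is 1):
  pos 0: 1001 XOR 1101 = 0100
  pos 1: 1000 XOR 1101 = 0101
  pos 2: 1010 XOR 1101 = 0111
  pos 3: 1111 XOR 1101 = 0010
  pos 5: 1000 XOR 1101 = 0101
  pos 6: 1011 XOR 1101 = 0110
  pos 7: 1101 XOR 1101 = 0000
Remainder (last 3 bits) = 000. This is the CRC / FCS.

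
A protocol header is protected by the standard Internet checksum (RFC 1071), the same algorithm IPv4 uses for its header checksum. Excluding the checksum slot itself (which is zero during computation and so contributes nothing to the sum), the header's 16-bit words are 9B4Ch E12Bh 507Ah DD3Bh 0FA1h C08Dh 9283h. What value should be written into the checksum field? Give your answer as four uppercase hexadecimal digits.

One's-complement addition (fold any carry out of bit 15 back into bit 0):
  0x9B4C + 0xE12B = 0x17C77 → wrap carry → 0x7C78
  0x7C78 + 0x507A = 0x0CCF2
  0xCCF2 + 0xDD3B = 0x1AA2D → wrap carry → 0xAA2E
  0xAA2E + 0x0FA1 = 0x0B9CF
  0xB9CF + 0xC08D = 0x17A5C → wrap carry → 0x7A5D
  0x7A5D + 0x9283 = 0x10CE0 → wrap carry → 0x0CE1
One's-complement sum = 0x0CE1.
Checksum = ~0x0CE1 & 0xFFFF = 0xF31E.

F31E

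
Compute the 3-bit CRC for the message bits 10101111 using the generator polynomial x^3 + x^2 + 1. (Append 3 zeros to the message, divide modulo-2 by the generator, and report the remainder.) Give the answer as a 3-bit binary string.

Append 3 zeros: 10101111000. Divide by 1101 (XOR where the leading bit is 1):
  pos 0: 1010 XOR 1101 = 0111
  pos 1: 1111 XOR 1101 = 0010
  pos 3: 1011 XOR 1101 = 0110
  pos 4: 1101 XOR 1101 = 0000
Remainder (last 3 bits) = 000. This is the CRC / FCS.

000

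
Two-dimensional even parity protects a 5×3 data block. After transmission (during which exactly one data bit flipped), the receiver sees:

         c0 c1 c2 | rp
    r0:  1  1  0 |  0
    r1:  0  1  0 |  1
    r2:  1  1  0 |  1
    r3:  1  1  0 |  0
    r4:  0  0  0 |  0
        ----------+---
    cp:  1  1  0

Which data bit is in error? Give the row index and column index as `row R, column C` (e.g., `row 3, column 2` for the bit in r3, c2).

row 2, column 1

Recompute each row's even parity and compare to rp:
  r0: data parity 0, sent rp 0 → ok
  r1: data parity 1, sent rp 1 → ok
  r2: data parity 0, sent rp 1 → mismatch
  r3: data parity 0, sent rp 0 → ok
  r4: data parity 0, sent rp 0 → ok
Recompute each column's even parity and compare to cp:
  c0: data parity 1, sent cp 1 → ok
  c1: data parity 0, sent cp 1 → mismatch
  c2: data parity 0, sent cp 0 → ok
Exactly one row (r2) and one column (c1) fail → the flipped bit is at their intersection.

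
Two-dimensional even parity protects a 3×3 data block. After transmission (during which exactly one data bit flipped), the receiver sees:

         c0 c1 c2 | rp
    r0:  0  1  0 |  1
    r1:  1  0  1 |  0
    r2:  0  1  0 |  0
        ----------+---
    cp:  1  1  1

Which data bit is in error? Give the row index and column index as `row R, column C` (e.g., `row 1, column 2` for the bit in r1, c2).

Recompute each row's even parity and compare to rp:
  r0: data parity 1, sent rp 1 → ok
  r1: data parity 0, sent rp 0 → ok
  r2: data parity 1, sent rp 0 → mismatch
Recompute each column's even parity and compare to cp:
  c0: data parity 1, sent cp 1 → ok
  c1: data parity 0, sent cp 1 → mismatch
  c2: data parity 1, sent cp 1 → ok
Exactly one row (r2) and one column (c1) fail → the flipped bit is at their intersection.

row 2, column 1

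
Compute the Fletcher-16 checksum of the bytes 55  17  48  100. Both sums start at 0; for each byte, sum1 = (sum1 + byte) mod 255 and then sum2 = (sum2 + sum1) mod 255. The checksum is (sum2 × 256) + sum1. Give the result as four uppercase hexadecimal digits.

Running sums (mod 255):
  after byte 0 (55): sum1=55, sum2=55
  after byte 1 (17): sum1=72, sum2=127
  after byte 2 (48): sum1=120, sum2=247
  after byte 3 (100): sum1=220, sum2=212
Checksum = sum2·256 + sum1 = 212·256 + 220 = 54492 = 0xD4DC.

D4DC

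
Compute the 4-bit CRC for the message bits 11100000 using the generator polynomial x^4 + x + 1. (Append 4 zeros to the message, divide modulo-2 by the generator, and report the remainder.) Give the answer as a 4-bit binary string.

Append 4 zeros: 111000000000. Divide by 10011 (XOR where the leading bit is 1):
  pos 0: 11100 XOR 10011 = 01111
  pos 1: 11110 XOR 10011 = 01101
  pos 2: 11010 XOR 10011 = 01001
  pos 3: 10010 XOR 10011 = 00001
  pos 7: 10000 XOR 10011 = 00011
Remainder (last 4 bits) = 0011. This is the CRC / FCS.

0011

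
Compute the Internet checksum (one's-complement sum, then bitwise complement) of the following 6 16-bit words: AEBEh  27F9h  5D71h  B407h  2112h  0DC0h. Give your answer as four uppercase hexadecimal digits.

One's-complement addition (fold any carry out of bit 15 back into bit 0):
  0xAEBE + 0x27F9 = 0x0D6B7
  0xD6B7 + 0x5D71 = 0x13428 → wrap carry → 0x3429
  0x3429 + 0xB407 = 0x0E830
  0xE830 + 0x2112 = 0x10942 → wrap carry → 0x0943
  0x0943 + 0x0DC0 = 0x01703
One's-complement sum = 0x1703.
Checksum = ~0x1703 & 0xFFFF = 0xE8FC.

E8FC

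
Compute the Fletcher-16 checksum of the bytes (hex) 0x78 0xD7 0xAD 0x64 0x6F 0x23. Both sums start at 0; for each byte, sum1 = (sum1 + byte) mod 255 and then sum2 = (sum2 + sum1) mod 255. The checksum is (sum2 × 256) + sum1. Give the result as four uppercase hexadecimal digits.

EFF4

Running sums (mod 255):
  after byte 0 (0x78): sum1=120, sum2=120
  after byte 1 (0xD7): sum1=80, sum2=200
  after byte 2 (0xAD): sum1=253, sum2=198
  after byte 3 (0x64): sum1=98, sum2=41
  after byte 4 (0x6F): sum1=209, sum2=250
  after byte 5 (0x23): sum1=244, sum2=239
Checksum = sum2·256 + sum1 = 239·256 + 244 = 61428 = 0xEFF4.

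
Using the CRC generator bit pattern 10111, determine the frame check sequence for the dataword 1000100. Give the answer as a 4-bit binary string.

Append 4 zeros: 10001000000. Divide by 10111 (XOR where the leading bit is 1):
  pos 0: 10001 XOR 10111 = 00110
  pos 2: 11000 XOR 10111 = 01111
  pos 3: 11110 XOR 10111 = 01001
  pos 4: 10010 XOR 10111 = 00101
  pos 6: 10100 XOR 10111 = 00011
Remainder (last 4 bits) = 0011. This is the CRC / FCS.

0011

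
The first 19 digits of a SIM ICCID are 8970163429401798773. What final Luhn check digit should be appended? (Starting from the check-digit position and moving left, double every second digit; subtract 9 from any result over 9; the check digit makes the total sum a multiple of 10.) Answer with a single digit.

Partial digits right→left: 3 7 7 8 9 7 1 0 4 9 2 4 3 6 1 0 7 9 8
Double every second digit counting from the check-digit position (so the 1st, 3rd, 5th, ... of the partial from the right).
  doubled (with −9 where >9): 6 5 9 2 8 4 6 2 5 7 → sum 54
  kept as-is: 7 8 7 0 9 4 6 0 9 → sum 50
Total = 54 + 50 = 104.
Check digit = (10 − (104 mod 10)) mod 10 = 6.

6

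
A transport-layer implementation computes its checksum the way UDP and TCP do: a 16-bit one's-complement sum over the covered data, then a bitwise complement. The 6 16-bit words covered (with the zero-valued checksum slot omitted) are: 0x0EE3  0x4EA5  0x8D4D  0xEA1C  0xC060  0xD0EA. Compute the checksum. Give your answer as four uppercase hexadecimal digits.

One's-complement addition (fold any carry out of bit 15 back into bit 0):
  0x0EE3 + 0x4EA5 = 0x05D88
  0x5D88 + 0x8D4D = 0x0EAD5
  0xEAD5 + 0xEA1C = 0x1D4F1 → wrap carry → 0xD4F2
  0xD4F2 + 0xC060 = 0x19552 → wrap carry → 0x9553
  0x9553 + 0xD0EA = 0x1663D → wrap carry → 0x663E
One's-complement sum = 0x663E.
Checksum = ~0x663E & 0xFFFF = 0x99C1.

99C1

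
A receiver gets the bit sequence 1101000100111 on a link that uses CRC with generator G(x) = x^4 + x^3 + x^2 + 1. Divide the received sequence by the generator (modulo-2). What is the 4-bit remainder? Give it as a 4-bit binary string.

1110

Modulo-2 division of 1101000100111 by 11101:
  pos 0: 11010 XOR 11101 = 00111
  pos 2: 11100 XOR 11101 = 00001
  pos 6: 11001 XOR 11101 = 00100
  pos 8: 10011 XOR 11101 = 01110
Remainder = 1110 (nonzero — an error is detected).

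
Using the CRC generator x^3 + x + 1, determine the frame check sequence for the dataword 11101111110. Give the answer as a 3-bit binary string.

Append 3 zeros: 11101111110000. Divide by 1011 (XOR where the leading bit is 1):
  pos 0: 1110 XOR 1011 = 0101
  pos 1: 1011 XOR 1011 = 0000
  pos 5: 1111 XOR 1011 = 0100
  pos 6: 1001 XOR 1011 = 0010
  pos 8: 1000 XOR 1011 = 0011
  pos 10: 1100 XOR 1011 = 0111
Remainder (last 3 bits) = 111. This is the CRC / FCS.

111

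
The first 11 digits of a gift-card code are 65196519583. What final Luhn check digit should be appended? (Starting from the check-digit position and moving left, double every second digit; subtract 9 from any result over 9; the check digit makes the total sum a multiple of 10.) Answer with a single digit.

7

Partial digits right→left: 3 8 5 9 1 5 6 9 1 5 6
Double every second digit counting from the check-digit position (so the 1st, 3rd, 5th, ... of the partial from the right).
  doubled (with −9 where >9): 6 1 2 3 2 3 → sum 17
  kept as-is: 8 9 5 9 5 → sum 36
Total = 17 + 36 = 53.
Check digit = (10 − (53 mod 10)) mod 10 = 7.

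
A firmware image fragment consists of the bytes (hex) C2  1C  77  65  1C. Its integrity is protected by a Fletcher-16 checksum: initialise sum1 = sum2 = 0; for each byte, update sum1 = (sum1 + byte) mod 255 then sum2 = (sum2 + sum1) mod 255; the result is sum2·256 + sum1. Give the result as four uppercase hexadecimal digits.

8BD7

Running sums (mod 255):
  after byte 0 (C2): sum1=194, sum2=194
  after byte 1 (1C): sum1=222, sum2=161
  after byte 2 (77): sum1=86, sum2=247
  after byte 3 (65): sum1=187, sum2=179
  after byte 4 (1C): sum1=215, sum2=139
Checksum = sum2·256 + sum1 = 139·256 + 215 = 35799 = 0x8BD7.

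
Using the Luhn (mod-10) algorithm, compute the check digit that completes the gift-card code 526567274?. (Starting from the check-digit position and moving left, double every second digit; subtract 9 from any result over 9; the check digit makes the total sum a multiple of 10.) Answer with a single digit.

0

Partial digits right→left: 4 7 2 7 6 5 6 2 5
Double every second digit counting from the check-digit position (so the 1st, 3rd, 5th, ... of the partial from the right).
  doubled (with −9 where >9): 8 4 3 3 1 → sum 19
  kept as-is: 7 7 5 2 → sum 21
Total = 19 + 21 = 40.
Check digit = (10 − (40 mod 10)) mod 10 = 0.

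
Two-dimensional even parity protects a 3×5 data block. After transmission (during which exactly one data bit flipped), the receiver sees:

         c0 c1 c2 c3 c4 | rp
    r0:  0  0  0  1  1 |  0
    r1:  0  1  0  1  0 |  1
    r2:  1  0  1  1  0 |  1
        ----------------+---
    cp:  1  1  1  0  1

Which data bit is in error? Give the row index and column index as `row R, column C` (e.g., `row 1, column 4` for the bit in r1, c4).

Recompute each row's even parity and compare to rp:
  r0: data parity 0, sent rp 0 → ok
  r1: data parity 0, sent rp 1 → mismatch
  r2: data parity 1, sent rp 1 → ok
Recompute each column's even parity and compare to cp:
  c0: data parity 1, sent cp 1 → ok
  c1: data parity 1, sent cp 1 → ok
  c2: data parity 1, sent cp 1 → ok
  c3: data parity 1, sent cp 0 → mismatch
  c4: data parity 1, sent cp 1 → ok
Exactly one row (r1) and one column (c3) fail → the flipped bit is at their intersection.

row 1, column 3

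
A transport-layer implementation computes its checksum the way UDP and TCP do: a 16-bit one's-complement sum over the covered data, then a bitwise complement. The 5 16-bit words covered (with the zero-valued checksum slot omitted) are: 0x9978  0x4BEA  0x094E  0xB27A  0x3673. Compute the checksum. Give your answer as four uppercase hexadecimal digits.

2861

One's-complement addition (fold any carry out of bit 15 back into bit 0):
  0x9978 + 0x4BEA = 0x0E562
  0xE562 + 0x094E = 0x0EEB0
  0xEEB0 + 0xB27A = 0x1A12A → wrap carry → 0xA12B
  0xA12B + 0x3673 = 0x0D79E
One's-complement sum = 0xD79E.
Checksum = ~0xD79E & 0xFFFF = 0x2861.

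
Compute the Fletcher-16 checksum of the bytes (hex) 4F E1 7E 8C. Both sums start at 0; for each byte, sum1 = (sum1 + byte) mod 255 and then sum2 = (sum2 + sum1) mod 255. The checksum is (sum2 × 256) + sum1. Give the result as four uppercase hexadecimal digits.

6C3C

Running sums (mod 255):
  after byte 0 (4F): sum1=79, sum2=79
  after byte 1 (E1): sum1=49, sum2=128
  after byte 2 (7E): sum1=175, sum2=48
  after byte 3 (8C): sum1=60, sum2=108
Checksum = sum2·256 + sum1 = 108·256 + 60 = 27708 = 0x6C3C.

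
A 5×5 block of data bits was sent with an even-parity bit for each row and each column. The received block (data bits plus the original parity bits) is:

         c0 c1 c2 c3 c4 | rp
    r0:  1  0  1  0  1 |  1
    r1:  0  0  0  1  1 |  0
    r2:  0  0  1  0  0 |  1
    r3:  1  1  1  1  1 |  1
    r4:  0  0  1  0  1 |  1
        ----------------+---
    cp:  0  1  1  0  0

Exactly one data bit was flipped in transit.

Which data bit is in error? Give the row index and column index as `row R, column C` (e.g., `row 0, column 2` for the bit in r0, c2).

Recompute each row's even parity and compare to rp:
  r0: data parity 1, sent rp 1 → ok
  r1: data parity 0, sent rp 0 → ok
  r2: data parity 1, sent rp 1 → ok
  r3: data parity 1, sent rp 1 → ok
  r4: data parity 0, sent rp 1 → mismatch
Recompute each column's even parity and compare to cp:
  c0: data parity 0, sent cp 0 → ok
  c1: data parity 1, sent cp 1 → ok
  c2: data parity 0, sent cp 1 → mismatch
  c3: data parity 0, sent cp 0 → ok
  c4: data parity 0, sent cp 0 → ok
Exactly one row (r4) and one column (c2) fail → the flipped bit is at their intersection.

row 4, column 2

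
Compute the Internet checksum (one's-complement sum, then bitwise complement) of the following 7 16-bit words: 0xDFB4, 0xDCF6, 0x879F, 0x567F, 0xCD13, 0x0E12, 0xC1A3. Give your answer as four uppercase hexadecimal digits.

C86B

One's-complement addition (fold any carry out of bit 15 back into bit 0):
  0xDFB4 + 0xDCF6 = 0x1BCAA → wrap carry → 0xBCAB
  0xBCAB + 0x879F = 0x1444A → wrap carry → 0x444B
  0x444B + 0x567F = 0x09ACA
  0x9ACA + 0xCD13 = 0x167DD → wrap carry → 0x67DE
  0x67DE + 0x0E12 = 0x075F0
  0x75F0 + 0xC1A3 = 0x13793 → wrap carry → 0x3794
One's-complement sum = 0x3794.
Checksum = ~0x3794 & 0xFFFF = 0xC86B.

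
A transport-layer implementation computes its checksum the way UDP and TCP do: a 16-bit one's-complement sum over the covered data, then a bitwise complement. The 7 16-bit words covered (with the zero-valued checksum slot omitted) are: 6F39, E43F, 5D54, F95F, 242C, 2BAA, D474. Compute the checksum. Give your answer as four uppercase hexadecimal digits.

3187

One's-complement addition (fold any carry out of bit 15 back into bit 0):
  0x6F39 + 0xE43F = 0x15378 → wrap carry → 0x5379
  0x5379 + 0x5D54 = 0x0B0CD
  0xB0CD + 0xF95F = 0x1AA2C → wrap carry → 0xAA2D
  0xAA2D + 0x242C = 0x0CE59
  0xCE59 + 0x2BAA = 0x0FA03
  0xFA03 + 0xD474 = 0x1CE77 → wrap carry → 0xCE78
One's-complement sum = 0xCE78.
Checksum = ~0xCE78 & 0xFFFF = 0x3187.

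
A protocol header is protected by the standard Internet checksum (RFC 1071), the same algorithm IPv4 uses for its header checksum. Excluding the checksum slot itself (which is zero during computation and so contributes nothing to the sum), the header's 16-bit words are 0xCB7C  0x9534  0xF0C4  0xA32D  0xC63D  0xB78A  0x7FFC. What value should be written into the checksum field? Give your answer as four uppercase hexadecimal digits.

0D97

One's-complement addition (fold any carry out of bit 15 back into bit 0):
  0xCB7C + 0x9534 = 0x160B0 → wrap carry → 0x60B1
  0x60B1 + 0xF0C4 = 0x15175 → wrap carry → 0x5176
  0x5176 + 0xA32D = 0x0F4A3
  0xF4A3 + 0xC63D = 0x1BAE0 → wrap carry → 0xBAE1
  0xBAE1 + 0xB78A = 0x1726B → wrap carry → 0x726C
  0x726C + 0x7FFC = 0x0F268
One's-complement sum = 0xF268.
Checksum = ~0xF268 & 0xFFFF = 0x0D97.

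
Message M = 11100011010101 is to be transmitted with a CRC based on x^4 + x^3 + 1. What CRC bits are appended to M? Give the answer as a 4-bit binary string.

Append 4 zeros: 111000110101010000. Divide by 11001 (XOR where the leading bit is 1):
  pos 0: 11100 XOR 11001 = 00101
  pos 2: 10101 XOR 11001 = 01100
  pos 3: 11001 XOR 11001 = 00000
  pos 9: 10101 XOR 11001 = 01100
  pos 10: 11000 XOR 11001 = 00001
Remainder (last 4 bits) = 1000. This is the CRC / FCS.

1000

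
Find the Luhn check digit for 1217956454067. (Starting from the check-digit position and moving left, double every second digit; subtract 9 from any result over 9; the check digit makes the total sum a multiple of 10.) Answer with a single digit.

0

Partial digits right→left: 7 6 0 4 5 4 6 5 9 7 1 2 1
Double every second digit counting from the check-digit position (so the 1st, 3rd, 5th, ... of the partial from the right).
  doubled (with −9 where >9): 5 0 1 3 9 2 2 → sum 22
  kept as-is: 6 4 4 5 7 2 → sum 28
Total = 22 + 28 = 50.
Check digit = (10 − (50 mod 10)) mod 10 = 0.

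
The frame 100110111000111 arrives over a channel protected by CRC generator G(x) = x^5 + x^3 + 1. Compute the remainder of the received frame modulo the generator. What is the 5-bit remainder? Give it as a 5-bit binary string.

11101

Modulo-2 division of 100110111000111 by 101001:
  pos 0: 100110 XOR 101001 = 001111
  pos 2: 111111 XOR 101001 = 010110
  pos 3: 101101 XOR 101001 = 000100
  pos 6: 100000 XOR 101001 = 001001
  pos 8: 100111 XOR 101001 = 001110
Remainder = 11101 (nonzero — an error is detected).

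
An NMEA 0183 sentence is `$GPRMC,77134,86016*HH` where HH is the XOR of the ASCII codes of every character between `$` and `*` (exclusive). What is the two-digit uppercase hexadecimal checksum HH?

XOR the ASCII codes of the payload characters:
  'G' = 0x47 → acc = 0x47
  'P' = 0x50 → acc = 0x17
  'R' = 0x52 → acc = 0x45
  'M' = 0x4D → acc = 0x08
  'C' = 0x43 → acc = 0x4B
  ',' = 0x2C → acc = 0x67
  '7' = 0x37 → acc = 0x50
  '7' = 0x37 → acc = 0x67
  '1' = 0x31 → acc = 0x56
  '3' = 0x33 → acc = 0x65
  '4' = 0x34 → acc = 0x51
  ',' = 0x2C → acc = 0x7D
  '8' = 0x38 → acc = 0x45
  '6' = 0x36 → acc = 0x73
  '0' = 0x30 → acc = 0x43
  '1' = 0x31 → acc = 0x72
  '6' = 0x36 → acc = 0x44
Checksum = 0x44.

44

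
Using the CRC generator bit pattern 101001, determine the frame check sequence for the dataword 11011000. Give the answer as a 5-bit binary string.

Append 5 zeros: 1101100000000. Divide by 101001 (XOR where the leading bit is 1):
  pos 0: 110110 XOR 101001 = 011111
  pos 1: 111110 XOR 101001 = 010111
  pos 2: 101110 XOR 101001 = 000111
  pos 5: 111000 XOR 101001 = 010001
  pos 6: 100010 XOR 101001 = 001011
Remainder (last 5 bits) = 10110. This is the CRC / FCS.

10110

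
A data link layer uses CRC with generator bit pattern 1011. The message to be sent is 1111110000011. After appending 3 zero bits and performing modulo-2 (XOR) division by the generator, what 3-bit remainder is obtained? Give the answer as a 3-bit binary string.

Append 3 zeros: 1111110000011000. Divide by 1011 (XOR where the leading bit is 1):
  pos 0: 1111 XOR 1011 = 0100
  pos 1: 1001 XOR 1011 = 0010
  pos 3: 1010 XOR 1011 = 0001
  pos 6: 1000 XOR 1011 = 0011
  pos 8: 1101 XOR 1011 = 0110
  pos 9: 1101 XOR 1011 = 0110
  pos 10: 1100 XOR 1011 = 0111
  pos 11: 1110 XOR 1011 = 0101
  pos 12: 1010 XOR 1011 = 0001
Remainder (last 3 bits) = 001. This is the CRC / FCS.

001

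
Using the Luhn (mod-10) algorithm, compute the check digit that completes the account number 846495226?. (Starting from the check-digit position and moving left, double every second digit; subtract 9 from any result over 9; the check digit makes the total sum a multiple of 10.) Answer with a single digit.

Partial digits right→left: 6 2 2 5 9 4 6 4 8
Double every second digit counting from the check-digit position (so the 1st, 3rd, 5th, ... of the partial from the right).
  doubled (with −9 where >9): 3 4 9 3 7 → sum 26
  kept as-is: 2 5 4 4 → sum 15
Total = 26 + 15 = 41.
Check digit = (10 − (41 mod 10)) mod 10 = 9.

9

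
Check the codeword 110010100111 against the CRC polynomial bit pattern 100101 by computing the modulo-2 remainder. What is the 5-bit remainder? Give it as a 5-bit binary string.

Modulo-2 division of 110010100111 by 100101:
  pos 0: 110010 XOR 100101 = 010111
  pos 1: 101111 XOR 100101 = 001010
  pos 3: 101000 XOR 100101 = 001101
  pos 5: 110111 XOR 100101 = 010010
  pos 6: 100101 XOR 100101 = 000000
Remainder = 00000 (zero — the frame passes the CRC check).

00000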